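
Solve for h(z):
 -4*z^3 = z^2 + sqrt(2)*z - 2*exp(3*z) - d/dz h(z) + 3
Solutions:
 h(z) = C1 + z^4 + z^3/3 + sqrt(2)*z^2/2 + 3*z - 2*exp(3*z)/3


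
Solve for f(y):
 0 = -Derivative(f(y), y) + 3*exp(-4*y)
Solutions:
 f(y) = C1 - 3*exp(-4*y)/4


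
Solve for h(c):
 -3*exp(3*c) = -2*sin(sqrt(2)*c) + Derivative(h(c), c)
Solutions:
 h(c) = C1 - exp(3*c) - sqrt(2)*cos(sqrt(2)*c)


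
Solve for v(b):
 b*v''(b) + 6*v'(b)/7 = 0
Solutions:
 v(b) = C1 + C2*b^(1/7)


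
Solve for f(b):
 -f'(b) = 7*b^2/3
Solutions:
 f(b) = C1 - 7*b^3/9


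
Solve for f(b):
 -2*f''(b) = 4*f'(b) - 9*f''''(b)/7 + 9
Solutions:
 f(b) = C1 + C2*exp(-42^(1/3)*b*(42^(1/3)/(sqrt(687) + 27)^(1/3) + (sqrt(687) + 27)^(1/3))/18)*sin(14^(1/3)*3^(1/6)*b*(-3^(2/3)*(sqrt(687) + 27)^(1/3) + 3*14^(1/3)/(sqrt(687) + 27)^(1/3))/18) + C3*exp(-42^(1/3)*b*(42^(1/3)/(sqrt(687) + 27)^(1/3) + (sqrt(687) + 27)^(1/3))/18)*cos(14^(1/3)*3^(1/6)*b*(-3^(2/3)*(sqrt(687) + 27)^(1/3) + 3*14^(1/3)/(sqrt(687) + 27)^(1/3))/18) + C4*exp(42^(1/3)*b*(42^(1/3)/(sqrt(687) + 27)^(1/3) + (sqrt(687) + 27)^(1/3))/9) - 9*b/4


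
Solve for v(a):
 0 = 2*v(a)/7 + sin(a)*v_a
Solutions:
 v(a) = C1*(cos(a) + 1)^(1/7)/(cos(a) - 1)^(1/7)


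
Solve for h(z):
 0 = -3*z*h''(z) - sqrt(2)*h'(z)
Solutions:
 h(z) = C1 + C2*z^(1 - sqrt(2)/3)


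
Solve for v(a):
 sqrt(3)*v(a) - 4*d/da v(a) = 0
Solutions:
 v(a) = C1*exp(sqrt(3)*a/4)


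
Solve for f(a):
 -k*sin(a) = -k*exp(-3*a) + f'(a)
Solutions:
 f(a) = C1 + k*cos(a) - k*exp(-3*a)/3


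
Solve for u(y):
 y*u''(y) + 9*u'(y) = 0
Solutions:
 u(y) = C1 + C2/y^8


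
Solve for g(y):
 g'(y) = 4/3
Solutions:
 g(y) = C1 + 4*y/3


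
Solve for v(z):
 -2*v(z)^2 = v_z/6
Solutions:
 v(z) = 1/(C1 + 12*z)


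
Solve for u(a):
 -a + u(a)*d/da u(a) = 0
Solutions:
 u(a) = -sqrt(C1 + a^2)
 u(a) = sqrt(C1 + a^2)


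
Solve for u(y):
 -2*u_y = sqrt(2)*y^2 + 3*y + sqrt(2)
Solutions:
 u(y) = C1 - sqrt(2)*y^3/6 - 3*y^2/4 - sqrt(2)*y/2


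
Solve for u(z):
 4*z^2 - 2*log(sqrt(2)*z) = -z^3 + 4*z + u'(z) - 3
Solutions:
 u(z) = C1 + z^4/4 + 4*z^3/3 - 2*z^2 - 2*z*log(z) - z*log(2) + 5*z


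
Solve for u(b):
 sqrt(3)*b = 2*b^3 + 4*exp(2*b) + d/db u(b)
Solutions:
 u(b) = C1 - b^4/2 + sqrt(3)*b^2/2 - 2*exp(2*b)


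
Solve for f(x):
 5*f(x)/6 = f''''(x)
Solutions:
 f(x) = C1*exp(-5^(1/4)*6^(3/4)*x/6) + C2*exp(5^(1/4)*6^(3/4)*x/6) + C3*sin(5^(1/4)*6^(3/4)*x/6) + C4*cos(5^(1/4)*6^(3/4)*x/6)


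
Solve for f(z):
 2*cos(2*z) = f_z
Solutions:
 f(z) = C1 + sin(2*z)


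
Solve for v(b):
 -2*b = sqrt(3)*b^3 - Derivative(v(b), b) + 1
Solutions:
 v(b) = C1 + sqrt(3)*b^4/4 + b^2 + b


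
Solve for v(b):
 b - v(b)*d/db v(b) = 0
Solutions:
 v(b) = -sqrt(C1 + b^2)
 v(b) = sqrt(C1 + b^2)


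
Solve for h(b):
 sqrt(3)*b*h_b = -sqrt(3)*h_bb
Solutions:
 h(b) = C1 + C2*erf(sqrt(2)*b/2)


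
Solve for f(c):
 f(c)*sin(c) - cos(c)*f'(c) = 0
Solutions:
 f(c) = C1/cos(c)


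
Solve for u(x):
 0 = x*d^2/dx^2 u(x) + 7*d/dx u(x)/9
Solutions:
 u(x) = C1 + C2*x^(2/9)


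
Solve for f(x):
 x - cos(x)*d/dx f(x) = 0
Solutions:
 f(x) = C1 + Integral(x/cos(x), x)


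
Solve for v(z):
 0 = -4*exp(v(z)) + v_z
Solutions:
 v(z) = log(-1/(C1 + 4*z))


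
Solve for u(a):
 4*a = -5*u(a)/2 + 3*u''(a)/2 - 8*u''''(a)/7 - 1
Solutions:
 u(a) = -8*a/5 + (C1*sin(35^(1/4)*a*sin(atan(sqrt(1799)/21)/2)/2) + C2*cos(35^(1/4)*a*sin(atan(sqrt(1799)/21)/2)/2))*exp(-35^(1/4)*a*cos(atan(sqrt(1799)/21)/2)/2) + (C3*sin(35^(1/4)*a*sin(atan(sqrt(1799)/21)/2)/2) + C4*cos(35^(1/4)*a*sin(atan(sqrt(1799)/21)/2)/2))*exp(35^(1/4)*a*cos(atan(sqrt(1799)/21)/2)/2) - 2/5


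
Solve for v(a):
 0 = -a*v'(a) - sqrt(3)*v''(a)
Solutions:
 v(a) = C1 + C2*erf(sqrt(2)*3^(3/4)*a/6)


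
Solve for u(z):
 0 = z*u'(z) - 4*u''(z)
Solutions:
 u(z) = C1 + C2*erfi(sqrt(2)*z/4)


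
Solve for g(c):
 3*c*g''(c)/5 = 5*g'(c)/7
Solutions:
 g(c) = C1 + C2*c^(46/21)


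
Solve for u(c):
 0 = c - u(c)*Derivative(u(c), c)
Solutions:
 u(c) = -sqrt(C1 + c^2)
 u(c) = sqrt(C1 + c^2)


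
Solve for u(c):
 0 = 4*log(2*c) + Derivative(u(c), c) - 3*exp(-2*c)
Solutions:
 u(c) = C1 - 4*c*log(c) + 4*c*(1 - log(2)) - 3*exp(-2*c)/2


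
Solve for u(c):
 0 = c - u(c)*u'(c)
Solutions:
 u(c) = -sqrt(C1 + c^2)
 u(c) = sqrt(C1 + c^2)


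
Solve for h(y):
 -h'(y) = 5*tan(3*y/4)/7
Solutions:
 h(y) = C1 + 20*log(cos(3*y/4))/21


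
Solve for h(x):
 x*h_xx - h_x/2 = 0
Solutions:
 h(x) = C1 + C2*x^(3/2)


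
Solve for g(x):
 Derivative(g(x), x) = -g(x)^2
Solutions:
 g(x) = 1/(C1 + x)


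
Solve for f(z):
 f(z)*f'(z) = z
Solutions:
 f(z) = -sqrt(C1 + z^2)
 f(z) = sqrt(C1 + z^2)


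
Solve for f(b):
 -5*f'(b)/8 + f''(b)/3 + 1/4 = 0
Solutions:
 f(b) = C1 + C2*exp(15*b/8) + 2*b/5


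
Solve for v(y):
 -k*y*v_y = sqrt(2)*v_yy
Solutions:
 v(y) = Piecewise((-2^(3/4)*sqrt(pi)*C1*erf(2^(1/4)*sqrt(k)*y/2)/(2*sqrt(k)) - C2, (k > 0) | (k < 0)), (-C1*y - C2, True))


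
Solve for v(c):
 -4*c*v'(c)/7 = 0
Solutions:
 v(c) = C1


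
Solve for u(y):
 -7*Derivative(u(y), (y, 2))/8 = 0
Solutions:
 u(y) = C1 + C2*y


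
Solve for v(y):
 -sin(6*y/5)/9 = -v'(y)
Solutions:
 v(y) = C1 - 5*cos(6*y/5)/54


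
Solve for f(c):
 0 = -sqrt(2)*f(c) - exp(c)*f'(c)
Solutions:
 f(c) = C1*exp(sqrt(2)*exp(-c))


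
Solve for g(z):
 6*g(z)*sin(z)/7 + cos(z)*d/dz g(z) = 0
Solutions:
 g(z) = C1*cos(z)^(6/7)


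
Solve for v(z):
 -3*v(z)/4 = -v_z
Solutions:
 v(z) = C1*exp(3*z/4)


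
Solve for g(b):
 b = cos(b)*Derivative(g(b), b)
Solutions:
 g(b) = C1 + Integral(b/cos(b), b)


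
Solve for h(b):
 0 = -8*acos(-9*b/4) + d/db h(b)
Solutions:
 h(b) = C1 + 8*b*acos(-9*b/4) + 8*sqrt(16 - 81*b^2)/9


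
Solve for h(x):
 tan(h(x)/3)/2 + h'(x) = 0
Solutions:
 h(x) = -3*asin(C1*exp(-x/6)) + 3*pi
 h(x) = 3*asin(C1*exp(-x/6))


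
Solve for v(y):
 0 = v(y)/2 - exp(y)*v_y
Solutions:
 v(y) = C1*exp(-exp(-y)/2)


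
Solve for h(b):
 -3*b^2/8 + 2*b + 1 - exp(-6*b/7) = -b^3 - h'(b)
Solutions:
 h(b) = C1 - b^4/4 + b^3/8 - b^2 - b - 7*exp(-6*b/7)/6


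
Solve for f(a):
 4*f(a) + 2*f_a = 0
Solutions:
 f(a) = C1*exp(-2*a)


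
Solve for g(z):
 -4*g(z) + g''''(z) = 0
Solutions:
 g(z) = C1*exp(-sqrt(2)*z) + C2*exp(sqrt(2)*z) + C3*sin(sqrt(2)*z) + C4*cos(sqrt(2)*z)


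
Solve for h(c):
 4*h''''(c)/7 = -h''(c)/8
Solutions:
 h(c) = C1 + C2*c + C3*sin(sqrt(14)*c/8) + C4*cos(sqrt(14)*c/8)


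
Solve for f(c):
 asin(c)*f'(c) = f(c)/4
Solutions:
 f(c) = C1*exp(Integral(1/asin(c), c)/4)


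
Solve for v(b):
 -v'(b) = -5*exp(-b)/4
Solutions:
 v(b) = C1 - 5*exp(-b)/4


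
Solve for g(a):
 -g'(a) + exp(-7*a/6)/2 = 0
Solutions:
 g(a) = C1 - 3*exp(-7*a/6)/7


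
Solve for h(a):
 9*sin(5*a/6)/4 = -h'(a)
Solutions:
 h(a) = C1 + 27*cos(5*a/6)/10


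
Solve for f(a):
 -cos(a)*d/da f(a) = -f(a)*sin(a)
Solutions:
 f(a) = C1/cos(a)


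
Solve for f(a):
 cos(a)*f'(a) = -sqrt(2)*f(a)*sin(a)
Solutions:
 f(a) = C1*cos(a)^(sqrt(2))


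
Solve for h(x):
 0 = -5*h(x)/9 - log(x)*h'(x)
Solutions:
 h(x) = C1*exp(-5*li(x)/9)


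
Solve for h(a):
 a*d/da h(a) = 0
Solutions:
 h(a) = C1


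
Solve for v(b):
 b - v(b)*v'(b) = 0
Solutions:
 v(b) = -sqrt(C1 + b^2)
 v(b) = sqrt(C1 + b^2)


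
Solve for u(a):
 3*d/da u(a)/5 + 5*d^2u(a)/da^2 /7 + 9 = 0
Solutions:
 u(a) = C1 + C2*exp(-21*a/25) - 15*a


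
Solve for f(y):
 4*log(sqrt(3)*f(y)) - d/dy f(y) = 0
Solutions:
 -Integral(1/(2*log(_y) + log(3)), (_y, f(y)))/2 = C1 - y


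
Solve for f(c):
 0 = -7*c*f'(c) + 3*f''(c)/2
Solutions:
 f(c) = C1 + C2*erfi(sqrt(21)*c/3)


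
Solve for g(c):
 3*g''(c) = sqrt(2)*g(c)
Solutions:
 g(c) = C1*exp(-2^(1/4)*sqrt(3)*c/3) + C2*exp(2^(1/4)*sqrt(3)*c/3)


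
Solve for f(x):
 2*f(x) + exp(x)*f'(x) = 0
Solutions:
 f(x) = C1*exp(2*exp(-x))


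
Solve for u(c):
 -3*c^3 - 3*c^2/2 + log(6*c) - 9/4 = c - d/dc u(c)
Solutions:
 u(c) = C1 + 3*c^4/4 + c^3/2 + c^2/2 - c*log(c) - c*log(6) + 13*c/4


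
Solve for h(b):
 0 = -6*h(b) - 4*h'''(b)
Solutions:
 h(b) = C3*exp(-2^(2/3)*3^(1/3)*b/2) + (C1*sin(2^(2/3)*3^(5/6)*b/4) + C2*cos(2^(2/3)*3^(5/6)*b/4))*exp(2^(2/3)*3^(1/3)*b/4)


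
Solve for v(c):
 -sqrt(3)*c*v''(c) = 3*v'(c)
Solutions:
 v(c) = C1 + C2*c^(1 - sqrt(3))


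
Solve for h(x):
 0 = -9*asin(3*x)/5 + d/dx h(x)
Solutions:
 h(x) = C1 + 9*x*asin(3*x)/5 + 3*sqrt(1 - 9*x^2)/5


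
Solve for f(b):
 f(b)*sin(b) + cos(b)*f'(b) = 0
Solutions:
 f(b) = C1*cos(b)


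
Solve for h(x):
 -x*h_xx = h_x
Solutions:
 h(x) = C1 + C2*log(x)


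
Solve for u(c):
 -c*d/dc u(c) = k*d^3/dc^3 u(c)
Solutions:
 u(c) = C1 + Integral(C2*airyai(c*(-1/k)^(1/3)) + C3*airybi(c*(-1/k)^(1/3)), c)


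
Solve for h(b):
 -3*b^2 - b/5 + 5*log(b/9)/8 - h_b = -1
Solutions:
 h(b) = C1 - b^3 - b^2/10 + 5*b*log(b)/8 - 5*b*log(3)/4 + 3*b/8


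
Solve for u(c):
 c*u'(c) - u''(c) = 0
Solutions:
 u(c) = C1 + C2*erfi(sqrt(2)*c/2)


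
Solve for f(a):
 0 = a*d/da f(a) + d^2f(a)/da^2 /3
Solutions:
 f(a) = C1 + C2*erf(sqrt(6)*a/2)


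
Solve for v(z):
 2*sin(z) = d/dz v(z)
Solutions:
 v(z) = C1 - 2*cos(z)


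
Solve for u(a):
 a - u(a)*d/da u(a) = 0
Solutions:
 u(a) = -sqrt(C1 + a^2)
 u(a) = sqrt(C1 + a^2)


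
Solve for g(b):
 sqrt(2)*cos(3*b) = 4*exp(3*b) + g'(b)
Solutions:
 g(b) = C1 - 4*exp(3*b)/3 + sqrt(2)*sin(3*b)/3


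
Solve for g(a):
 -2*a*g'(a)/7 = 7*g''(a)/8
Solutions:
 g(a) = C1 + C2*erf(2*sqrt(2)*a/7)


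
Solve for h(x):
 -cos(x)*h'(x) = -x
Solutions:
 h(x) = C1 + Integral(x/cos(x), x)


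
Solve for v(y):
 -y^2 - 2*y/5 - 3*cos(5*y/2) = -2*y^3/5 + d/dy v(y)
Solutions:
 v(y) = C1 + y^4/10 - y^3/3 - y^2/5 - 6*sin(5*y/2)/5


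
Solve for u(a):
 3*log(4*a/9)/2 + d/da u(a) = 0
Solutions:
 u(a) = C1 - 3*a*log(a)/2 - 3*a*log(2) + 3*a/2 + 3*a*log(3)


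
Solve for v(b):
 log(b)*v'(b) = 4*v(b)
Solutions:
 v(b) = C1*exp(4*li(b))


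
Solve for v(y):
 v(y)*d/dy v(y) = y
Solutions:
 v(y) = -sqrt(C1 + y^2)
 v(y) = sqrt(C1 + y^2)


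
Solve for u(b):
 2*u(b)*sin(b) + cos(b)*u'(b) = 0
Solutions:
 u(b) = C1*cos(b)^2


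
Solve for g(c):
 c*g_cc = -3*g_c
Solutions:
 g(c) = C1 + C2/c^2


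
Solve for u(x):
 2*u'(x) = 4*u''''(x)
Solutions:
 u(x) = C1 + C4*exp(2^(2/3)*x/2) + (C2*sin(2^(2/3)*sqrt(3)*x/4) + C3*cos(2^(2/3)*sqrt(3)*x/4))*exp(-2^(2/3)*x/4)


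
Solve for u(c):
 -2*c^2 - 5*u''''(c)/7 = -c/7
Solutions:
 u(c) = C1 + C2*c + C3*c^2 + C4*c^3 - 7*c^6/900 + c^5/600


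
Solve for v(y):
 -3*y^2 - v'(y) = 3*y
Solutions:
 v(y) = C1 - y^3 - 3*y^2/2


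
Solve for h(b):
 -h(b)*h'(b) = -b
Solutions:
 h(b) = -sqrt(C1 + b^2)
 h(b) = sqrt(C1 + b^2)


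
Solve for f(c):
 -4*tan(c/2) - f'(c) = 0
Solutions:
 f(c) = C1 + 8*log(cos(c/2))


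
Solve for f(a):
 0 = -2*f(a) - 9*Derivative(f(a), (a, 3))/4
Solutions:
 f(a) = C3*exp(-2*3^(1/3)*a/3) + (C1*sin(3^(5/6)*a/3) + C2*cos(3^(5/6)*a/3))*exp(3^(1/3)*a/3)


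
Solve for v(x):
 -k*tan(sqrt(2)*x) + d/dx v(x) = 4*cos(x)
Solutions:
 v(x) = C1 - sqrt(2)*k*log(cos(sqrt(2)*x))/2 + 4*sin(x)


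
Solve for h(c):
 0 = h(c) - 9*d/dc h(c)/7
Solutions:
 h(c) = C1*exp(7*c/9)


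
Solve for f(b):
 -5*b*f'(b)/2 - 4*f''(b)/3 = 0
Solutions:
 f(b) = C1 + C2*erf(sqrt(15)*b/4)


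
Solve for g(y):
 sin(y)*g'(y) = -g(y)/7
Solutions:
 g(y) = C1*(cos(y) + 1)^(1/14)/(cos(y) - 1)^(1/14)


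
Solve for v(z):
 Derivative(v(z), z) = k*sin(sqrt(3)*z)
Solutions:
 v(z) = C1 - sqrt(3)*k*cos(sqrt(3)*z)/3


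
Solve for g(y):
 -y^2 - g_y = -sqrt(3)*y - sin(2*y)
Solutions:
 g(y) = C1 - y^3/3 + sqrt(3)*y^2/2 - cos(2*y)/2


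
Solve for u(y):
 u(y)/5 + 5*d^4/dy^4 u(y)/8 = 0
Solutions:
 u(y) = (C1*sin(2^(1/4)*sqrt(5)*y/5) + C2*cos(2^(1/4)*sqrt(5)*y/5))*exp(-2^(1/4)*sqrt(5)*y/5) + (C3*sin(2^(1/4)*sqrt(5)*y/5) + C4*cos(2^(1/4)*sqrt(5)*y/5))*exp(2^(1/4)*sqrt(5)*y/5)


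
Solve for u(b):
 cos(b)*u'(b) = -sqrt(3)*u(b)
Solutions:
 u(b) = C1*(sin(b) - 1)^(sqrt(3)/2)/(sin(b) + 1)^(sqrt(3)/2)


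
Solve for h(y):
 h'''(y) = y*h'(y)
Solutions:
 h(y) = C1 + Integral(C2*airyai(y) + C3*airybi(y), y)


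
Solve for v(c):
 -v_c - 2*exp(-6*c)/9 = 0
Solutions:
 v(c) = C1 + exp(-6*c)/27


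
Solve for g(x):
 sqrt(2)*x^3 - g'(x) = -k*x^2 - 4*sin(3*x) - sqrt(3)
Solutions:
 g(x) = C1 + k*x^3/3 + sqrt(2)*x^4/4 + sqrt(3)*x - 4*cos(3*x)/3


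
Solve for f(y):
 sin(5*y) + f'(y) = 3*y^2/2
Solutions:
 f(y) = C1 + y^3/2 + cos(5*y)/5


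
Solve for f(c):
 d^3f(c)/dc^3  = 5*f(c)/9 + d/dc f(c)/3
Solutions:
 f(c) = C1*exp(-2^(1/3)*c*(2/(sqrt(221) + 15)^(1/3) + 2^(1/3)*(sqrt(221) + 15)^(1/3))/12)*sin(2^(1/3)*sqrt(3)*c*(-2^(1/3)*(sqrt(221) + 15)^(1/3) + 2/(sqrt(221) + 15)^(1/3))/12) + C2*exp(-2^(1/3)*c*(2/(sqrt(221) + 15)^(1/3) + 2^(1/3)*(sqrt(221) + 15)^(1/3))/12)*cos(2^(1/3)*sqrt(3)*c*(-2^(1/3)*(sqrt(221) + 15)^(1/3) + 2/(sqrt(221) + 15)^(1/3))/12) + C3*exp(2^(1/3)*c*(2/(sqrt(221) + 15)^(1/3) + 2^(1/3)*(sqrt(221) + 15)^(1/3))/6)


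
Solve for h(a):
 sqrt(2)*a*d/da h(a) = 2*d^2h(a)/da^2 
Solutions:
 h(a) = C1 + C2*erfi(2^(1/4)*a/2)


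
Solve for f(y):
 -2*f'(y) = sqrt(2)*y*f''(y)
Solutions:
 f(y) = C1 + C2*y^(1 - sqrt(2))


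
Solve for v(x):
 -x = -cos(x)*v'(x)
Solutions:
 v(x) = C1 + Integral(x/cos(x), x)


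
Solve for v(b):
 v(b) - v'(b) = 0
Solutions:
 v(b) = C1*exp(b)


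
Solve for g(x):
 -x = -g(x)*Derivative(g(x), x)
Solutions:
 g(x) = -sqrt(C1 + x^2)
 g(x) = sqrt(C1 + x^2)


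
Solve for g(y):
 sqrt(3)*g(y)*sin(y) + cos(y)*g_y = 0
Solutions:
 g(y) = C1*cos(y)^(sqrt(3))


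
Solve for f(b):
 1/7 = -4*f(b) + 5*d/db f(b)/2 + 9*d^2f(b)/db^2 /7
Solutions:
 f(b) = C1*exp(b*(-35 + sqrt(5257))/36) + C2*exp(-b*(35 + sqrt(5257))/36) - 1/28


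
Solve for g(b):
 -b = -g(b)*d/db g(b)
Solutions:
 g(b) = -sqrt(C1 + b^2)
 g(b) = sqrt(C1 + b^2)


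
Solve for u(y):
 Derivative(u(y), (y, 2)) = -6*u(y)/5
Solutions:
 u(y) = C1*sin(sqrt(30)*y/5) + C2*cos(sqrt(30)*y/5)


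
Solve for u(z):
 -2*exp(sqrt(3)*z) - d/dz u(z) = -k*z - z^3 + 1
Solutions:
 u(z) = C1 + k*z^2/2 + z^4/4 - z - 2*sqrt(3)*exp(sqrt(3)*z)/3


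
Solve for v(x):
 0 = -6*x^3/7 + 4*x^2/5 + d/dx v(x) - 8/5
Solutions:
 v(x) = C1 + 3*x^4/14 - 4*x^3/15 + 8*x/5


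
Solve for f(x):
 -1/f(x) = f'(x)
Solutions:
 f(x) = -sqrt(C1 - 2*x)
 f(x) = sqrt(C1 - 2*x)


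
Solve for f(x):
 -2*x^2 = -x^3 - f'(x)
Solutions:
 f(x) = C1 - x^4/4 + 2*x^3/3


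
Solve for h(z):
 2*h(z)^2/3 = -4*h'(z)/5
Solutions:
 h(z) = 6/(C1 + 5*z)


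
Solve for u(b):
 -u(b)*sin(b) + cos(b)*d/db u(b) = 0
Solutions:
 u(b) = C1/cos(b)


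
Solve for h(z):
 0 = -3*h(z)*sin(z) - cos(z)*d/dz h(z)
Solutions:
 h(z) = C1*cos(z)^3


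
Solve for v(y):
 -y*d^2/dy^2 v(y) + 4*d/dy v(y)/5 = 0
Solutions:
 v(y) = C1 + C2*y^(9/5)


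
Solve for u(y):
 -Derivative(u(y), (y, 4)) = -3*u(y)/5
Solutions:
 u(y) = C1*exp(-3^(1/4)*5^(3/4)*y/5) + C2*exp(3^(1/4)*5^(3/4)*y/5) + C3*sin(3^(1/4)*5^(3/4)*y/5) + C4*cos(3^(1/4)*5^(3/4)*y/5)


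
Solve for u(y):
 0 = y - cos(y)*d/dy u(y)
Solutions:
 u(y) = C1 + Integral(y/cos(y), y)


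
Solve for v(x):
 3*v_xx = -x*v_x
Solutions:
 v(x) = C1 + C2*erf(sqrt(6)*x/6)


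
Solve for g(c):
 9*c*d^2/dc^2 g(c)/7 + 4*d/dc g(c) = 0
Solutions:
 g(c) = C1 + C2/c^(19/9)


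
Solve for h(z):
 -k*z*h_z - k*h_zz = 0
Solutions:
 h(z) = C1 + C2*erf(sqrt(2)*z/2)


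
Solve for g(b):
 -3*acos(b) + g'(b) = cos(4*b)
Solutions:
 g(b) = C1 + 3*b*acos(b) - 3*sqrt(1 - b^2) + sin(4*b)/4


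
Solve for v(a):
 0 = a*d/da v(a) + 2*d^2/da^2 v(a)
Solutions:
 v(a) = C1 + C2*erf(a/2)


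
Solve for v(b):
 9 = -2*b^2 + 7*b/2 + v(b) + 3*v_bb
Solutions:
 v(b) = C1*sin(sqrt(3)*b/3) + C2*cos(sqrt(3)*b/3) + 2*b^2 - 7*b/2 - 3


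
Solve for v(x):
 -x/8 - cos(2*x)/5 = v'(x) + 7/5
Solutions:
 v(x) = C1 - x^2/16 - 7*x/5 - sin(2*x)/10


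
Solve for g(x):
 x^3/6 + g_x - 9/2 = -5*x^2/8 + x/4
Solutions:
 g(x) = C1 - x^4/24 - 5*x^3/24 + x^2/8 + 9*x/2


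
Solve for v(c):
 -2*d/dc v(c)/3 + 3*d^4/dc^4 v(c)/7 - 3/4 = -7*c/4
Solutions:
 v(c) = C1 + C4*exp(42^(1/3)*c/3) + 21*c^2/16 - 9*c/8 + (C2*sin(14^(1/3)*3^(5/6)*c/6) + C3*cos(14^(1/3)*3^(5/6)*c/6))*exp(-42^(1/3)*c/6)


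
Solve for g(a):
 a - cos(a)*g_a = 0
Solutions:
 g(a) = C1 + Integral(a/cos(a), a)


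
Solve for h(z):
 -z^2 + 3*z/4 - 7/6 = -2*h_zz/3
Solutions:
 h(z) = C1 + C2*z + z^4/8 - 3*z^3/16 + 7*z^2/8


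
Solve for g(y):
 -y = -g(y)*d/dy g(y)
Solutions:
 g(y) = -sqrt(C1 + y^2)
 g(y) = sqrt(C1 + y^2)


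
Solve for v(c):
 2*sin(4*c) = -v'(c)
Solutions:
 v(c) = C1 + cos(4*c)/2


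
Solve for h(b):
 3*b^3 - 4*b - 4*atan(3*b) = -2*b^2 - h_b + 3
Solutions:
 h(b) = C1 - 3*b^4/4 - 2*b^3/3 + 2*b^2 + 4*b*atan(3*b) + 3*b - 2*log(9*b^2 + 1)/3


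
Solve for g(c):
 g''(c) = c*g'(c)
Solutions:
 g(c) = C1 + C2*erfi(sqrt(2)*c/2)


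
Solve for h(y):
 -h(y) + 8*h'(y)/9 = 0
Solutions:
 h(y) = C1*exp(9*y/8)


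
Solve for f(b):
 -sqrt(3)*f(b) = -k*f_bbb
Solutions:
 f(b) = C1*exp(3^(1/6)*b*(1/k)^(1/3)) + C2*exp(b*(-3^(1/6) + 3^(2/3)*I)*(1/k)^(1/3)/2) + C3*exp(-b*(3^(1/6) + 3^(2/3)*I)*(1/k)^(1/3)/2)


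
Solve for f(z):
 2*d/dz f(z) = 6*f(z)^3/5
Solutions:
 f(z) = -sqrt(10)*sqrt(-1/(C1 + 3*z))/2
 f(z) = sqrt(10)*sqrt(-1/(C1 + 3*z))/2


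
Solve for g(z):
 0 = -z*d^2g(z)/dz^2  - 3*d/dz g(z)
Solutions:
 g(z) = C1 + C2/z^2


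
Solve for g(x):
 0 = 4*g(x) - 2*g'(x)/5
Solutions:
 g(x) = C1*exp(10*x)


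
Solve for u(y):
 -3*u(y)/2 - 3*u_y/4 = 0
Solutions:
 u(y) = C1*exp(-2*y)


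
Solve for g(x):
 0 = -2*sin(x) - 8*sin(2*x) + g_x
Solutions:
 g(x) = C1 + 8*sin(x)^2 - 2*cos(x)


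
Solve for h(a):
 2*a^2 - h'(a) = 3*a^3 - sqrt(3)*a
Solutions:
 h(a) = C1 - 3*a^4/4 + 2*a^3/3 + sqrt(3)*a^2/2


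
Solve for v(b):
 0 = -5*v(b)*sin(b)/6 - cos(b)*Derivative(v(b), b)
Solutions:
 v(b) = C1*cos(b)^(5/6)


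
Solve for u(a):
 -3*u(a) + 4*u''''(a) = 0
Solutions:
 u(a) = C1*exp(-sqrt(2)*3^(1/4)*a/2) + C2*exp(sqrt(2)*3^(1/4)*a/2) + C3*sin(sqrt(2)*3^(1/4)*a/2) + C4*cos(sqrt(2)*3^(1/4)*a/2)


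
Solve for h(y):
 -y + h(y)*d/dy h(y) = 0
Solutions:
 h(y) = -sqrt(C1 + y^2)
 h(y) = sqrt(C1 + y^2)


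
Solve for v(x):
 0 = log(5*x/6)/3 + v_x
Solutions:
 v(x) = C1 - x*log(x)/3 - x*log(5)/3 + x/3 + x*log(6)/3


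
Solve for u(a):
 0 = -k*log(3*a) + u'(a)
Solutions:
 u(a) = C1 + a*k*log(a) - a*k + a*k*log(3)


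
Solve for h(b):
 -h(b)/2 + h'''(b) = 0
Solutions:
 h(b) = C3*exp(2^(2/3)*b/2) + (C1*sin(2^(2/3)*sqrt(3)*b/4) + C2*cos(2^(2/3)*sqrt(3)*b/4))*exp(-2^(2/3)*b/4)


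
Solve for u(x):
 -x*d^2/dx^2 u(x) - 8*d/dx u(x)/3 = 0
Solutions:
 u(x) = C1 + C2/x^(5/3)


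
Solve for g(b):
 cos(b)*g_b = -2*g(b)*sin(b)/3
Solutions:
 g(b) = C1*cos(b)^(2/3)


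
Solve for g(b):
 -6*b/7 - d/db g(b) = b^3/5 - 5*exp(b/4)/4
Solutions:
 g(b) = C1 - b^4/20 - 3*b^2/7 + 5*exp(b/4)


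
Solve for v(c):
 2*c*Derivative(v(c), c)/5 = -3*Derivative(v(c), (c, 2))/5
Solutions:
 v(c) = C1 + C2*erf(sqrt(3)*c/3)


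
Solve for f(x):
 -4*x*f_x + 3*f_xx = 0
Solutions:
 f(x) = C1 + C2*erfi(sqrt(6)*x/3)


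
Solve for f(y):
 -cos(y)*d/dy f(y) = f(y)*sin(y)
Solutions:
 f(y) = C1*cos(y)


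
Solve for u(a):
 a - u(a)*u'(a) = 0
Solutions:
 u(a) = -sqrt(C1 + a^2)
 u(a) = sqrt(C1 + a^2)


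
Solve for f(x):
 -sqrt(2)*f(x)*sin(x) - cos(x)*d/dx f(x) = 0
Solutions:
 f(x) = C1*cos(x)^(sqrt(2))


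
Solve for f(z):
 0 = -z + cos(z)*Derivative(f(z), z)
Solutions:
 f(z) = C1 + Integral(z/cos(z), z)


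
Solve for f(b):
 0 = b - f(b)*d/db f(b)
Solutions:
 f(b) = -sqrt(C1 + b^2)
 f(b) = sqrt(C1 + b^2)


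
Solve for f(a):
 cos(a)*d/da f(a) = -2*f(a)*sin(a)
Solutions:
 f(a) = C1*cos(a)^2


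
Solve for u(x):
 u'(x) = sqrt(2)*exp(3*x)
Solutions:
 u(x) = C1 + sqrt(2)*exp(3*x)/3


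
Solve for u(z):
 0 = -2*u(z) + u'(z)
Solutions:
 u(z) = C1*exp(2*z)


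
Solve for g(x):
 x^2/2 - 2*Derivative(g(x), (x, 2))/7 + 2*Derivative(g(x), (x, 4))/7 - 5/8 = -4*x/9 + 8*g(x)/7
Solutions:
 g(x) = C1*exp(-sqrt(2)*x*sqrt(1 + sqrt(17))/2) + C2*exp(sqrt(2)*x*sqrt(1 + sqrt(17))/2) + C3*sin(sqrt(2)*x*sqrt(-1 + sqrt(17))/2) + C4*cos(sqrt(2)*x*sqrt(-1 + sqrt(17))/2) + 7*x^2/16 + 7*x/18 - 49/64


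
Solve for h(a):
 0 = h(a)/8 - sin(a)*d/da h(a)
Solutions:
 h(a) = C1*(cos(a) - 1)^(1/16)/(cos(a) + 1)^(1/16)


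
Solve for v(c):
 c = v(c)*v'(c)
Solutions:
 v(c) = -sqrt(C1 + c^2)
 v(c) = sqrt(C1 + c^2)


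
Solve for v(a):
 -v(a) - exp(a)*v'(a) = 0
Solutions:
 v(a) = C1*exp(exp(-a))


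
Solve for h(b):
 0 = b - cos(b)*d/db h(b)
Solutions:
 h(b) = C1 + Integral(b/cos(b), b)


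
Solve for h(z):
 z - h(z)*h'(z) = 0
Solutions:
 h(z) = -sqrt(C1 + z^2)
 h(z) = sqrt(C1 + z^2)


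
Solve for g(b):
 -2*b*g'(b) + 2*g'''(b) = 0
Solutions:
 g(b) = C1 + Integral(C2*airyai(b) + C3*airybi(b), b)


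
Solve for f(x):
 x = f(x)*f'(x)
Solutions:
 f(x) = -sqrt(C1 + x^2)
 f(x) = sqrt(C1 + x^2)


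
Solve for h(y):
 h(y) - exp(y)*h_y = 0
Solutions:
 h(y) = C1*exp(-exp(-y))


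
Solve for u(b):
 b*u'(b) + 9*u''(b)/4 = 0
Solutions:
 u(b) = C1 + C2*erf(sqrt(2)*b/3)


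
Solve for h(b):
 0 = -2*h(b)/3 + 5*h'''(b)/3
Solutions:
 h(b) = C3*exp(2^(1/3)*5^(2/3)*b/5) + (C1*sin(2^(1/3)*sqrt(3)*5^(2/3)*b/10) + C2*cos(2^(1/3)*sqrt(3)*5^(2/3)*b/10))*exp(-2^(1/3)*5^(2/3)*b/10)


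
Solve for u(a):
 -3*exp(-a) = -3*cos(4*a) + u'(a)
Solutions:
 u(a) = C1 + 3*sin(4*a)/4 + 3*exp(-a)


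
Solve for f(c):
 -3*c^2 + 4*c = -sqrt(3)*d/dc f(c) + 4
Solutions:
 f(c) = C1 + sqrt(3)*c^3/3 - 2*sqrt(3)*c^2/3 + 4*sqrt(3)*c/3


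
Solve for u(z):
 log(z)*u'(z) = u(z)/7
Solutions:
 u(z) = C1*exp(li(z)/7)


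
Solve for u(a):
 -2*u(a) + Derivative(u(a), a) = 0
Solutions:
 u(a) = C1*exp(2*a)


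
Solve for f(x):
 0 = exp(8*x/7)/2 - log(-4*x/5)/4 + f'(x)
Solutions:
 f(x) = C1 + x*log(-x)/4 + x*(-log(5) - 1 + 2*log(2))/4 - 7*exp(8*x/7)/16


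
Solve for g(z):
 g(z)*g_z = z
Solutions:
 g(z) = -sqrt(C1 + z^2)
 g(z) = sqrt(C1 + z^2)


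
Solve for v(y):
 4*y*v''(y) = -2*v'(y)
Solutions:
 v(y) = C1 + C2*sqrt(y)


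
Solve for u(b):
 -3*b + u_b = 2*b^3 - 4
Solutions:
 u(b) = C1 + b^4/2 + 3*b^2/2 - 4*b


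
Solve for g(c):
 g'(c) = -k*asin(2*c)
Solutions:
 g(c) = C1 - k*(c*asin(2*c) + sqrt(1 - 4*c^2)/2)


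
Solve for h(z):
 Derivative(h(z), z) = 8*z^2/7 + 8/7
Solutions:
 h(z) = C1 + 8*z^3/21 + 8*z/7


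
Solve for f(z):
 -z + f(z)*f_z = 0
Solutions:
 f(z) = -sqrt(C1 + z^2)
 f(z) = sqrt(C1 + z^2)


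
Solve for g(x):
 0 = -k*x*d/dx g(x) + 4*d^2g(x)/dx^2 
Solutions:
 g(x) = Piecewise((-sqrt(2)*sqrt(pi)*C1*erf(sqrt(2)*x*sqrt(-k)/4)/sqrt(-k) - C2, (k > 0) | (k < 0)), (-C1*x - C2, True))


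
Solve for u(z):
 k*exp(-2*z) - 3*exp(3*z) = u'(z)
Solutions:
 u(z) = C1 - k*exp(-2*z)/2 - exp(3*z)


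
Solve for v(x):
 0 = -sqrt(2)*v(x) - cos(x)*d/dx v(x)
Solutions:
 v(x) = C1*(sin(x) - 1)^(sqrt(2)/2)/(sin(x) + 1)^(sqrt(2)/2)


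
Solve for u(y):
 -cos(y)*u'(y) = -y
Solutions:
 u(y) = C1 + Integral(y/cos(y), y)


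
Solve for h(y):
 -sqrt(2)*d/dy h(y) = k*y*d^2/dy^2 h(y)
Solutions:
 h(y) = C1 + y^(((re(k) - sqrt(2))*re(k) + im(k)^2)/(re(k)^2 + im(k)^2))*(C2*sin(sqrt(2)*log(y)*Abs(im(k))/(re(k)^2 + im(k)^2)) + C3*cos(sqrt(2)*log(y)*im(k)/(re(k)^2 + im(k)^2)))


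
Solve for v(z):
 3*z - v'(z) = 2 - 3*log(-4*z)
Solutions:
 v(z) = C1 + 3*z^2/2 + 3*z*log(-z) + z*(-5 + 6*log(2))


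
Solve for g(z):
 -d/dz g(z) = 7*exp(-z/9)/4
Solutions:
 g(z) = C1 + 63*exp(-z/9)/4


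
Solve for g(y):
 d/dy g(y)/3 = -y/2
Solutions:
 g(y) = C1 - 3*y^2/4


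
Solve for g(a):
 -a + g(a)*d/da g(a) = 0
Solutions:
 g(a) = -sqrt(C1 + a^2)
 g(a) = sqrt(C1 + a^2)


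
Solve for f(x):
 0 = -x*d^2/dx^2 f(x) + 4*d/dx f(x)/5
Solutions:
 f(x) = C1 + C2*x^(9/5)


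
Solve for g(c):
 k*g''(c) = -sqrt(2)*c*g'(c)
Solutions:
 g(c) = C1 + C2*sqrt(k)*erf(2^(3/4)*c*sqrt(1/k)/2)


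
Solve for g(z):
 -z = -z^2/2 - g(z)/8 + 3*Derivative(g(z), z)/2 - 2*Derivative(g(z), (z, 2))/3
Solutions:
 g(z) = C1*exp(z*(9 - sqrt(69))/8) + C2*exp(z*(sqrt(69) + 9)/8) - 4*z^2 - 88*z - 3040/3


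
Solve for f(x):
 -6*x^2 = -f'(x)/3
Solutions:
 f(x) = C1 + 6*x^3


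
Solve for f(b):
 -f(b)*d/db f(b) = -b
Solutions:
 f(b) = -sqrt(C1 + b^2)
 f(b) = sqrt(C1 + b^2)


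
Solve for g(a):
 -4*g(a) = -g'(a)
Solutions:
 g(a) = C1*exp(4*a)


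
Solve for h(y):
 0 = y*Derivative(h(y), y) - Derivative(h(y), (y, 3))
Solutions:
 h(y) = C1 + Integral(C2*airyai(y) + C3*airybi(y), y)


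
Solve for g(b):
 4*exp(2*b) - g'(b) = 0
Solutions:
 g(b) = C1 + 2*exp(2*b)


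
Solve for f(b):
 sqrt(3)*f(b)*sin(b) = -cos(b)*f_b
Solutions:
 f(b) = C1*cos(b)^(sqrt(3))


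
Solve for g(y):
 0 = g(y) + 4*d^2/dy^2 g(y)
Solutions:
 g(y) = C1*sin(y/2) + C2*cos(y/2)


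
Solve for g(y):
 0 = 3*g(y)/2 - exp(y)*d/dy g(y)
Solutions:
 g(y) = C1*exp(-3*exp(-y)/2)


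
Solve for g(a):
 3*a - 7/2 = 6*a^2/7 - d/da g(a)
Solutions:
 g(a) = C1 + 2*a^3/7 - 3*a^2/2 + 7*a/2


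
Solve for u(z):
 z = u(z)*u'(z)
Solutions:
 u(z) = -sqrt(C1 + z^2)
 u(z) = sqrt(C1 + z^2)


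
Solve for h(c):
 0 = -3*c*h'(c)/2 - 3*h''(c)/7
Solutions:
 h(c) = C1 + C2*erf(sqrt(7)*c/2)


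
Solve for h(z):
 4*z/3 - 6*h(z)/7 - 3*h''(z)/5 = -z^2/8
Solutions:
 h(z) = C1*sin(sqrt(70)*z/7) + C2*cos(sqrt(70)*z/7) + 7*z^2/48 + 14*z/9 - 49/240


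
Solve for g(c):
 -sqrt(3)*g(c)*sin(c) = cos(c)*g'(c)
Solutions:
 g(c) = C1*cos(c)^(sqrt(3))


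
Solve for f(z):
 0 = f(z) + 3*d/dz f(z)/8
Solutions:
 f(z) = C1*exp(-8*z/3)


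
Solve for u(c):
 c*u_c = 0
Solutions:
 u(c) = C1


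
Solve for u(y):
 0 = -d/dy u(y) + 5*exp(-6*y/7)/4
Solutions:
 u(y) = C1 - 35*exp(-6*y/7)/24


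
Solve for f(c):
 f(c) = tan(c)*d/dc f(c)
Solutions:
 f(c) = C1*sin(c)


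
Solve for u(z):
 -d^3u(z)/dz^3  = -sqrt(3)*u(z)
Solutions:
 u(z) = C3*exp(3^(1/6)*z) + (C1*sin(3^(2/3)*z/2) + C2*cos(3^(2/3)*z/2))*exp(-3^(1/6)*z/2)


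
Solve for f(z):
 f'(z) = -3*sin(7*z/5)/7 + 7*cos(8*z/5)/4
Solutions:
 f(z) = C1 + 35*sin(8*z/5)/32 + 15*cos(7*z/5)/49


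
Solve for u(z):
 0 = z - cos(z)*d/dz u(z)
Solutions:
 u(z) = C1 + Integral(z/cos(z), z)


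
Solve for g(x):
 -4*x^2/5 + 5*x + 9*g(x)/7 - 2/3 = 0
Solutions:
 g(x) = 28*x^2/45 - 35*x/9 + 14/27


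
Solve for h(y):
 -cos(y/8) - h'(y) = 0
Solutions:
 h(y) = C1 - 8*sin(y/8)


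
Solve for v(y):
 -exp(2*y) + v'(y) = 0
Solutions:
 v(y) = C1 + exp(2*y)/2


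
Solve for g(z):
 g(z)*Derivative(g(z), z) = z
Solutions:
 g(z) = -sqrt(C1 + z^2)
 g(z) = sqrt(C1 + z^2)


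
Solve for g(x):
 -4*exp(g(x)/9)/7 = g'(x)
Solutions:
 g(x) = 9*log(1/(C1 + 4*x)) + 9*log(63)


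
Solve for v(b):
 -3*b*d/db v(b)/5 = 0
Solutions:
 v(b) = C1


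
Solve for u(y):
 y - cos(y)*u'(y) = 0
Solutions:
 u(y) = C1 + Integral(y/cos(y), y)


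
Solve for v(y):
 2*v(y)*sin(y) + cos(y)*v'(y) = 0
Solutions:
 v(y) = C1*cos(y)^2


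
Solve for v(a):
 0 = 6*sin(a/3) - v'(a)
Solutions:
 v(a) = C1 - 18*cos(a/3)


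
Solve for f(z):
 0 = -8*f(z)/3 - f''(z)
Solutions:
 f(z) = C1*sin(2*sqrt(6)*z/3) + C2*cos(2*sqrt(6)*z/3)


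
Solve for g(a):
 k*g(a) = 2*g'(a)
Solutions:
 g(a) = C1*exp(a*k/2)


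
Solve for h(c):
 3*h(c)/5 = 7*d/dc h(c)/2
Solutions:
 h(c) = C1*exp(6*c/35)


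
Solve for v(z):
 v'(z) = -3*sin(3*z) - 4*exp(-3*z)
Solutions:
 v(z) = C1 + cos(3*z) + 4*exp(-3*z)/3


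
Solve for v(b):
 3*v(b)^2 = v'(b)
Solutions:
 v(b) = -1/(C1 + 3*b)


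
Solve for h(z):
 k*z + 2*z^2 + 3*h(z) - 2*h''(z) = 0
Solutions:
 h(z) = C1*exp(-sqrt(6)*z/2) + C2*exp(sqrt(6)*z/2) - k*z/3 - 2*z^2/3 - 8/9


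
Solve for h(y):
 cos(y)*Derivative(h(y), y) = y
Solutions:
 h(y) = C1 + Integral(y/cos(y), y)


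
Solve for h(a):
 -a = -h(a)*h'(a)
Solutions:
 h(a) = -sqrt(C1 + a^2)
 h(a) = sqrt(C1 + a^2)


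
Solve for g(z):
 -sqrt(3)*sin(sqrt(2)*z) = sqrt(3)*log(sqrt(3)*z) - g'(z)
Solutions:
 g(z) = C1 + sqrt(3)*z*(log(z) - 1) + sqrt(3)*z*log(3)/2 - sqrt(6)*cos(sqrt(2)*z)/2


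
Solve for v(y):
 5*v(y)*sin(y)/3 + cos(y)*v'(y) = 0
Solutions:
 v(y) = C1*cos(y)^(5/3)


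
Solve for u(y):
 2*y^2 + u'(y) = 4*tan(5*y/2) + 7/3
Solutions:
 u(y) = C1 - 2*y^3/3 + 7*y/3 - 8*log(cos(5*y/2))/5


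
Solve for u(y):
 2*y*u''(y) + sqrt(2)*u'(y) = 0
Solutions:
 u(y) = C1 + C2*y^(1 - sqrt(2)/2)


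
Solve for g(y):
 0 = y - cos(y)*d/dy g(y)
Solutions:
 g(y) = C1 + Integral(y/cos(y), y)


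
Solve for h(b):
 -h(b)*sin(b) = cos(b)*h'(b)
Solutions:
 h(b) = C1*cos(b)


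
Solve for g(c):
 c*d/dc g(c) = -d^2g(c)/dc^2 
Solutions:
 g(c) = C1 + C2*erf(sqrt(2)*c/2)


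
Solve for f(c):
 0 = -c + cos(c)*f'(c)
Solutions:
 f(c) = C1 + Integral(c/cos(c), c)


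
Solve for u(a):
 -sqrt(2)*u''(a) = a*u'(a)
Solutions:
 u(a) = C1 + C2*erf(2^(1/4)*a/2)


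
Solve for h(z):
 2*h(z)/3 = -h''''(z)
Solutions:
 h(z) = (C1*sin(6^(3/4)*z/6) + C2*cos(6^(3/4)*z/6))*exp(-6^(3/4)*z/6) + (C3*sin(6^(3/4)*z/6) + C4*cos(6^(3/4)*z/6))*exp(6^(3/4)*z/6)


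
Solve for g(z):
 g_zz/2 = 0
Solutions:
 g(z) = C1 + C2*z


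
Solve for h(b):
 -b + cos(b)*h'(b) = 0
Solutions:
 h(b) = C1 + Integral(b/cos(b), b)


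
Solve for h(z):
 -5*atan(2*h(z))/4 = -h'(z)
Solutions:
 Integral(1/atan(2*_y), (_y, h(z))) = C1 + 5*z/4


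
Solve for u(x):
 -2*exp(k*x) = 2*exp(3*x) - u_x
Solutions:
 u(x) = C1 + 2*exp(3*x)/3 + 2*exp(k*x)/k


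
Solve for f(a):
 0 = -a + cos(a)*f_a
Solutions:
 f(a) = C1 + Integral(a/cos(a), a)


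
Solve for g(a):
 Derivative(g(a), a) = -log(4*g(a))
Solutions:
 Integral(1/(log(_y) + 2*log(2)), (_y, g(a))) = C1 - a


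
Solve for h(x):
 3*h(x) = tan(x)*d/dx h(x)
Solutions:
 h(x) = C1*sin(x)^3


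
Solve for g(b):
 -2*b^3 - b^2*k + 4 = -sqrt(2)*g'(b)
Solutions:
 g(b) = C1 + sqrt(2)*b^4/4 + sqrt(2)*b^3*k/6 - 2*sqrt(2)*b


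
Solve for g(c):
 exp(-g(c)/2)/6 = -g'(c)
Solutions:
 g(c) = 2*log(C1 - c/12)


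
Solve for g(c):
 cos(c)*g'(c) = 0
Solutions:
 g(c) = C1


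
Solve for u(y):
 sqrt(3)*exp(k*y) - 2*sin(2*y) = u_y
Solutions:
 u(y) = C1 + cos(2*y) + sqrt(3)*exp(k*y)/k


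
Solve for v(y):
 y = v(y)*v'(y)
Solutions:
 v(y) = -sqrt(C1 + y^2)
 v(y) = sqrt(C1 + y^2)


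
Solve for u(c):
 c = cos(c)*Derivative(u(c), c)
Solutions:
 u(c) = C1 + Integral(c/cos(c), c)


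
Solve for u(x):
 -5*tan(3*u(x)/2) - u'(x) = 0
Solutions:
 u(x) = -2*asin(C1*exp(-15*x/2))/3 + 2*pi/3
 u(x) = 2*asin(C1*exp(-15*x/2))/3


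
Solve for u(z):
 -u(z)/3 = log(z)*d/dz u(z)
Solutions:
 u(z) = C1*exp(-li(z)/3)


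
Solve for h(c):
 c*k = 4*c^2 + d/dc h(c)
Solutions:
 h(c) = C1 - 4*c^3/3 + c^2*k/2


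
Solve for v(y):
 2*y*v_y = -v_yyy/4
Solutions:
 v(y) = C1 + Integral(C2*airyai(-2*y) + C3*airybi(-2*y), y)


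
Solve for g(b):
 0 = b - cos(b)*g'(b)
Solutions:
 g(b) = C1 + Integral(b/cos(b), b)


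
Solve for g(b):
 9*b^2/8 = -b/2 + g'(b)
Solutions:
 g(b) = C1 + 3*b^3/8 + b^2/4


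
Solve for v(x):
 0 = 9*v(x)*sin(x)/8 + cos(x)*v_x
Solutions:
 v(x) = C1*cos(x)^(9/8)


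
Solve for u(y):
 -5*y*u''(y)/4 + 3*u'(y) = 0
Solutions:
 u(y) = C1 + C2*y^(17/5)


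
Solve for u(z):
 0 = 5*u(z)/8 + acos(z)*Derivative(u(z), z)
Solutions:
 u(z) = C1*exp(-5*Integral(1/acos(z), z)/8)


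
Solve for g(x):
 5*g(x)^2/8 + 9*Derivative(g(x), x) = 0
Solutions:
 g(x) = 72/(C1 + 5*x)


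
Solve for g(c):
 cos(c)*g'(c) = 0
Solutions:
 g(c) = C1


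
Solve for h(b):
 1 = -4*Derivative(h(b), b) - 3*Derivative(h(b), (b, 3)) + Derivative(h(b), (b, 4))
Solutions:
 h(b) = C1 + C2*exp(b*(-(2*sqrt(2) + 3)^(1/3)/2 - 1/(2*(2*sqrt(2) + 3)^(1/3)) + 1))*sin(sqrt(3)*b*(-(2*sqrt(2) + 3)^(1/3) + (2*sqrt(2) + 3)^(-1/3))/2) + C3*exp(b*(-(2*sqrt(2) + 3)^(1/3)/2 - 1/(2*(2*sqrt(2) + 3)^(1/3)) + 1))*cos(sqrt(3)*b*(-(2*sqrt(2) + 3)^(1/3) + (2*sqrt(2) + 3)^(-1/3))/2) + C4*exp(b*((2*sqrt(2) + 3)^(-1/3) + 1 + (2*sqrt(2) + 3)^(1/3))) - b/4


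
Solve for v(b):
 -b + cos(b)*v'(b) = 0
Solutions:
 v(b) = C1 + Integral(b/cos(b), b)


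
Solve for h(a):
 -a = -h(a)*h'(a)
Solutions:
 h(a) = -sqrt(C1 + a^2)
 h(a) = sqrt(C1 + a^2)


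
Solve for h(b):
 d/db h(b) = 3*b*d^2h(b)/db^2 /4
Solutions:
 h(b) = C1 + C2*b^(7/3)


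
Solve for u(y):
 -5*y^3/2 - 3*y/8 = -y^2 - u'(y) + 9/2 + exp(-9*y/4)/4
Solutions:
 u(y) = C1 + 5*y^4/8 - y^3/3 + 3*y^2/16 + 9*y/2 - exp(-9*y/4)/9


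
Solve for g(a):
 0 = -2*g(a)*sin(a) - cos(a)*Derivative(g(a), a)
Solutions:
 g(a) = C1*cos(a)^2


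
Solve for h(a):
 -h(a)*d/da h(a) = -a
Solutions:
 h(a) = -sqrt(C1 + a^2)
 h(a) = sqrt(C1 + a^2)


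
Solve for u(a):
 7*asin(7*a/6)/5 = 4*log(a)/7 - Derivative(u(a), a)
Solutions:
 u(a) = C1 + 4*a*log(a)/7 - 7*a*asin(7*a/6)/5 - 4*a/7 - sqrt(36 - 49*a^2)/5


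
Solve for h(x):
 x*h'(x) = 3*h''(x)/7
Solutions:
 h(x) = C1 + C2*erfi(sqrt(42)*x/6)


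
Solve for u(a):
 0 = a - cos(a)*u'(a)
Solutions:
 u(a) = C1 + Integral(a/cos(a), a)


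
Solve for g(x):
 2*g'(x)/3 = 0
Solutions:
 g(x) = C1


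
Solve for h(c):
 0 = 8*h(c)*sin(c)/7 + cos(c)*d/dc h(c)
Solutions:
 h(c) = C1*cos(c)^(8/7)


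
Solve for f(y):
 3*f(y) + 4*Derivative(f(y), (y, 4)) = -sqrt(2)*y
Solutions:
 f(y) = -sqrt(2)*y/3 + (C1*sin(3^(1/4)*y/2) + C2*cos(3^(1/4)*y/2))*exp(-3^(1/4)*y/2) + (C3*sin(3^(1/4)*y/2) + C4*cos(3^(1/4)*y/2))*exp(3^(1/4)*y/2)


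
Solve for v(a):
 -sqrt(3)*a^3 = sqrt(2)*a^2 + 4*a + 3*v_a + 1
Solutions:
 v(a) = C1 - sqrt(3)*a^4/12 - sqrt(2)*a^3/9 - 2*a^2/3 - a/3


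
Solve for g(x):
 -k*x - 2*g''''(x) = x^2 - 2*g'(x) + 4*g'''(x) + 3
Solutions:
 g(x) = C1 + C2*exp(-x) + C3*exp(x*(-1 + sqrt(5))/2) + C4*exp(-x*(1 + sqrt(5))/2) + k*x^2/4 + x^3/6 + 7*x/2


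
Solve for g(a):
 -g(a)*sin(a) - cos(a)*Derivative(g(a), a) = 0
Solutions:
 g(a) = C1*cos(a)


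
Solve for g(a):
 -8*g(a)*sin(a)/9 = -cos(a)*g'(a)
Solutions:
 g(a) = C1/cos(a)^(8/9)


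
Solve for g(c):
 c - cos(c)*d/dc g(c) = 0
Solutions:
 g(c) = C1 + Integral(c/cos(c), c)


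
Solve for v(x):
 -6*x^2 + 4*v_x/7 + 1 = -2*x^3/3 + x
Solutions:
 v(x) = C1 - 7*x^4/24 + 7*x^3/2 + 7*x^2/8 - 7*x/4


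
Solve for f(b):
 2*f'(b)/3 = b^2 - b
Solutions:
 f(b) = C1 + b^3/2 - 3*b^2/4


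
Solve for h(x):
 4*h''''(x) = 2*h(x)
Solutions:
 h(x) = C1*exp(-2^(3/4)*x/2) + C2*exp(2^(3/4)*x/2) + C3*sin(2^(3/4)*x/2) + C4*cos(2^(3/4)*x/2)


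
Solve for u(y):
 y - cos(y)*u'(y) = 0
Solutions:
 u(y) = C1 + Integral(y/cos(y), y)


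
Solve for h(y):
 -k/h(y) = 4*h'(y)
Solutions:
 h(y) = -sqrt(C1 - 2*k*y)/2
 h(y) = sqrt(C1 - 2*k*y)/2


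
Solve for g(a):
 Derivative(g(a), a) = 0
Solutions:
 g(a) = C1


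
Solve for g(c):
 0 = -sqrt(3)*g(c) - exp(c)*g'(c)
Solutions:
 g(c) = C1*exp(sqrt(3)*exp(-c))


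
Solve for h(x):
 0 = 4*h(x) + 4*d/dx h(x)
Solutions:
 h(x) = C1*exp(-x)


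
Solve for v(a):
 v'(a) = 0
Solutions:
 v(a) = C1


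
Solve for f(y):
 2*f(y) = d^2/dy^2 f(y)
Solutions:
 f(y) = C1*exp(-sqrt(2)*y) + C2*exp(sqrt(2)*y)


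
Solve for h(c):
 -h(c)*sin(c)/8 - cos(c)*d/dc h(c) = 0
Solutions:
 h(c) = C1*cos(c)^(1/8)


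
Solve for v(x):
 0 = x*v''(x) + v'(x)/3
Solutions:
 v(x) = C1 + C2*x^(2/3)


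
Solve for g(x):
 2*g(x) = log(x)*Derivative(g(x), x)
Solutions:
 g(x) = C1*exp(2*li(x))


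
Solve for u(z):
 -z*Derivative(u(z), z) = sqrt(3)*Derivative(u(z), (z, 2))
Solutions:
 u(z) = C1 + C2*erf(sqrt(2)*3^(3/4)*z/6)


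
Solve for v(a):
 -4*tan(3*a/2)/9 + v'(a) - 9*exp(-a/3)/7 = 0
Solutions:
 v(a) = C1 + 4*log(tan(3*a/2)^2 + 1)/27 - 27*exp(-a/3)/7


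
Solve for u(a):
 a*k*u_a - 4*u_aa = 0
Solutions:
 u(a) = Piecewise((-sqrt(2)*sqrt(pi)*C1*erf(sqrt(2)*a*sqrt(-k)/4)/sqrt(-k) - C2, (k > 0) | (k < 0)), (-C1*a - C2, True))


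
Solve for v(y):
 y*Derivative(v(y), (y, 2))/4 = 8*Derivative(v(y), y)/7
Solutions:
 v(y) = C1 + C2*y^(39/7)


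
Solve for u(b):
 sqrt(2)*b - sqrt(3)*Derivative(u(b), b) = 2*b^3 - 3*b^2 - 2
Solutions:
 u(b) = C1 - sqrt(3)*b^4/6 + sqrt(3)*b^3/3 + sqrt(6)*b^2/6 + 2*sqrt(3)*b/3


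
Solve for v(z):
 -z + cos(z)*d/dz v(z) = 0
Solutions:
 v(z) = C1 + Integral(z/cos(z), z)


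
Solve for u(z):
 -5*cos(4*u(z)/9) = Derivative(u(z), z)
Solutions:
 5*z - 9*log(sin(4*u(z)/9) - 1)/8 + 9*log(sin(4*u(z)/9) + 1)/8 = C1


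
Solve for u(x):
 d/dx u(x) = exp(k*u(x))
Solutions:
 u(x) = Piecewise((log(-1/(C1*k + k*x))/k, Ne(k, 0)), (nan, True))
 u(x) = Piecewise((C1 + x, Eq(k, 0)), (nan, True))


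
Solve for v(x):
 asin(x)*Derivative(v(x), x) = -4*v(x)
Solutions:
 v(x) = C1*exp(-4*Integral(1/asin(x), x))


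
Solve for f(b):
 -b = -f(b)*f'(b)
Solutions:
 f(b) = -sqrt(C1 + b^2)
 f(b) = sqrt(C1 + b^2)


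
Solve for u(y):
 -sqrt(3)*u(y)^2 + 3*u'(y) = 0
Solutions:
 u(y) = -3/(C1 + sqrt(3)*y)


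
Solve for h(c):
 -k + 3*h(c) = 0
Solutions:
 h(c) = k/3


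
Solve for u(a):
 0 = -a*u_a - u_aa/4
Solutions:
 u(a) = C1 + C2*erf(sqrt(2)*a)


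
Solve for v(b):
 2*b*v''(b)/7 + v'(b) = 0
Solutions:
 v(b) = C1 + C2/b^(5/2)


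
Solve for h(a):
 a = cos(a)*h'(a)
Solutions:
 h(a) = C1 + Integral(a/cos(a), a)


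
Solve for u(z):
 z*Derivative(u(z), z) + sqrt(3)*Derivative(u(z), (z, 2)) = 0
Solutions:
 u(z) = C1 + C2*erf(sqrt(2)*3^(3/4)*z/6)


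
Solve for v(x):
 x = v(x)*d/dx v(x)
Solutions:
 v(x) = -sqrt(C1 + x^2)
 v(x) = sqrt(C1 + x^2)


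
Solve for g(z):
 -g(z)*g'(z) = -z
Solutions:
 g(z) = -sqrt(C1 + z^2)
 g(z) = sqrt(C1 + z^2)


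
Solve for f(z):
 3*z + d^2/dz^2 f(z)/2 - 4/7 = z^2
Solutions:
 f(z) = C1 + C2*z + z^4/6 - z^3 + 4*z^2/7


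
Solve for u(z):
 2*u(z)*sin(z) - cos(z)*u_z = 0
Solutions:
 u(z) = C1/cos(z)^2


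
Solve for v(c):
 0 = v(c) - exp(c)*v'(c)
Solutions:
 v(c) = C1*exp(-exp(-c))


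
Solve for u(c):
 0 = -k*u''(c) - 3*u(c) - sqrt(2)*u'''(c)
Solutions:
 u(c) = C1*exp(c*(-8*k^2/((-sqrt(2) + sqrt(6)*I)*(k^3 + sqrt(-k^6 + (k^3 + 81)^2) + 81)^(1/3)) - 2*sqrt(2)*k + sqrt(2)*(k^3 + sqrt(-k^6 + (k^3 + 81)^2) + 81)^(1/3) - sqrt(6)*I*(k^3 + sqrt(-k^6 + (k^3 + 81)^2) + 81)^(1/3))/12) + C2*exp(c*(8*k^2/((sqrt(2) + sqrt(6)*I)*(k^3 + sqrt(-k^6 + (k^3 + 81)^2) + 81)^(1/3)) - 2*sqrt(2)*k + sqrt(2)*(k^3 + sqrt(-k^6 + (k^3 + 81)^2) + 81)^(1/3) + sqrt(6)*I*(k^3 + sqrt(-k^6 + (k^3 + 81)^2) + 81)^(1/3))/12) + C3*exp(-sqrt(2)*c*(k^2/(k^3 + sqrt(-k^6 + (k^3 + 81)^2) + 81)^(1/3) + k + (k^3 + sqrt(-k^6 + (k^3 + 81)^2) + 81)^(1/3))/6)


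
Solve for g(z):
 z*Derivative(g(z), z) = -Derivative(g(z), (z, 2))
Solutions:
 g(z) = C1 + C2*erf(sqrt(2)*z/2)
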